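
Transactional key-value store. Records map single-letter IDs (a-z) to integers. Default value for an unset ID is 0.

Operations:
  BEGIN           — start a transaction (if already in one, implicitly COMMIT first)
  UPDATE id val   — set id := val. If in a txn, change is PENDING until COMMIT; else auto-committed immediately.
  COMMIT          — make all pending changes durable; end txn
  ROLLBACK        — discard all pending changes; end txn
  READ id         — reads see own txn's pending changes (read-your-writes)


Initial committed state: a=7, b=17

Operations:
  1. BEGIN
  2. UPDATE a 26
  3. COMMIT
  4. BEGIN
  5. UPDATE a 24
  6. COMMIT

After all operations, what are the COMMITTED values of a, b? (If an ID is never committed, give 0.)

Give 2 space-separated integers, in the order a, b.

Answer: 24 17

Derivation:
Initial committed: {a=7, b=17}
Op 1: BEGIN: in_txn=True, pending={}
Op 2: UPDATE a=26 (pending; pending now {a=26})
Op 3: COMMIT: merged ['a'] into committed; committed now {a=26, b=17}
Op 4: BEGIN: in_txn=True, pending={}
Op 5: UPDATE a=24 (pending; pending now {a=24})
Op 6: COMMIT: merged ['a'] into committed; committed now {a=24, b=17}
Final committed: {a=24, b=17}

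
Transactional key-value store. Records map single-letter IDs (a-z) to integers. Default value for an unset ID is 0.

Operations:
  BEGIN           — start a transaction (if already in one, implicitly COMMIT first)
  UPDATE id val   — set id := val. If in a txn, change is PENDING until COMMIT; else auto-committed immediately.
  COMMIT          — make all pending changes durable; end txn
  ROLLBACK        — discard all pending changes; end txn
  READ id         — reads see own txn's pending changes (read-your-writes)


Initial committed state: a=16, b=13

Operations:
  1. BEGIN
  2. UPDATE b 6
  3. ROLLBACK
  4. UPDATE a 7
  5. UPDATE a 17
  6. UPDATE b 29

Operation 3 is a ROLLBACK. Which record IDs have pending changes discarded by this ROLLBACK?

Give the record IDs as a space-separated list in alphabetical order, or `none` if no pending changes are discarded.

Initial committed: {a=16, b=13}
Op 1: BEGIN: in_txn=True, pending={}
Op 2: UPDATE b=6 (pending; pending now {b=6})
Op 3: ROLLBACK: discarded pending ['b']; in_txn=False
Op 4: UPDATE a=7 (auto-commit; committed a=7)
Op 5: UPDATE a=17 (auto-commit; committed a=17)
Op 6: UPDATE b=29 (auto-commit; committed b=29)
ROLLBACK at op 3 discards: ['b']

Answer: b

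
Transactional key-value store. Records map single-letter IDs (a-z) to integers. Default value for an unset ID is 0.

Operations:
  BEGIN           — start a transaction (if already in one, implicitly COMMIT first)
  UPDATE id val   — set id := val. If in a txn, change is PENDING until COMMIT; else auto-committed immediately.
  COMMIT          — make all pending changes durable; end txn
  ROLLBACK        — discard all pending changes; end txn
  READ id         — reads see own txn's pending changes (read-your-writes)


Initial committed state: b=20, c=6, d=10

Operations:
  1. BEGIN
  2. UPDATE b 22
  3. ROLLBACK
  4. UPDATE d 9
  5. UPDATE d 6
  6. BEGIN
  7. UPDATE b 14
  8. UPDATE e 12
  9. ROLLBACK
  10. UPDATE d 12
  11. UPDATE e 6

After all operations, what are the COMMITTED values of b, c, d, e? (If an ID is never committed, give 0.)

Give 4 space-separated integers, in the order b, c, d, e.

Initial committed: {b=20, c=6, d=10}
Op 1: BEGIN: in_txn=True, pending={}
Op 2: UPDATE b=22 (pending; pending now {b=22})
Op 3: ROLLBACK: discarded pending ['b']; in_txn=False
Op 4: UPDATE d=9 (auto-commit; committed d=9)
Op 5: UPDATE d=6 (auto-commit; committed d=6)
Op 6: BEGIN: in_txn=True, pending={}
Op 7: UPDATE b=14 (pending; pending now {b=14})
Op 8: UPDATE e=12 (pending; pending now {b=14, e=12})
Op 9: ROLLBACK: discarded pending ['b', 'e']; in_txn=False
Op 10: UPDATE d=12 (auto-commit; committed d=12)
Op 11: UPDATE e=6 (auto-commit; committed e=6)
Final committed: {b=20, c=6, d=12, e=6}

Answer: 20 6 12 6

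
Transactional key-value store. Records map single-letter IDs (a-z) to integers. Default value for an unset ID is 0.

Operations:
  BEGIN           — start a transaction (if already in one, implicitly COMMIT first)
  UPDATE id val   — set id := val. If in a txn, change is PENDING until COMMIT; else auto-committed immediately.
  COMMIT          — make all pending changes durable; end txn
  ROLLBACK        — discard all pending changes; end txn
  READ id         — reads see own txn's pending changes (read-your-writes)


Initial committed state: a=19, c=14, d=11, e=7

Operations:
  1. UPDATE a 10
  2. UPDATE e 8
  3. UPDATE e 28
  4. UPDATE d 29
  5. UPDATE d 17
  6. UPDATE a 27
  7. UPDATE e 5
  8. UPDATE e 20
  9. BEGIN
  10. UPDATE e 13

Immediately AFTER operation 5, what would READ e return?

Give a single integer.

Initial committed: {a=19, c=14, d=11, e=7}
Op 1: UPDATE a=10 (auto-commit; committed a=10)
Op 2: UPDATE e=8 (auto-commit; committed e=8)
Op 3: UPDATE e=28 (auto-commit; committed e=28)
Op 4: UPDATE d=29 (auto-commit; committed d=29)
Op 5: UPDATE d=17 (auto-commit; committed d=17)
After op 5: visible(e) = 28 (pending={}, committed={a=10, c=14, d=17, e=28})

Answer: 28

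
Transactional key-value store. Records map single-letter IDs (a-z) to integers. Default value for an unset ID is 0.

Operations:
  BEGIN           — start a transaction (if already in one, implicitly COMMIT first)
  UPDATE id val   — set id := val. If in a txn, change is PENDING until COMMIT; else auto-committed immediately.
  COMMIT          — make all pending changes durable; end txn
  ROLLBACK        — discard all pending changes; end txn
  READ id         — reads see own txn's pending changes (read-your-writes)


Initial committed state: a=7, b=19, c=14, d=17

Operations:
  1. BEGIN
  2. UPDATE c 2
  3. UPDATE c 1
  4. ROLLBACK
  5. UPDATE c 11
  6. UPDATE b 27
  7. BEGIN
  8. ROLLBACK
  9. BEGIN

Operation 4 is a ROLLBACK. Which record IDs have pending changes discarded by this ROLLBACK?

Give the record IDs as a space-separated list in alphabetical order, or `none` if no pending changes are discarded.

Initial committed: {a=7, b=19, c=14, d=17}
Op 1: BEGIN: in_txn=True, pending={}
Op 2: UPDATE c=2 (pending; pending now {c=2})
Op 3: UPDATE c=1 (pending; pending now {c=1})
Op 4: ROLLBACK: discarded pending ['c']; in_txn=False
Op 5: UPDATE c=11 (auto-commit; committed c=11)
Op 6: UPDATE b=27 (auto-commit; committed b=27)
Op 7: BEGIN: in_txn=True, pending={}
Op 8: ROLLBACK: discarded pending []; in_txn=False
Op 9: BEGIN: in_txn=True, pending={}
ROLLBACK at op 4 discards: ['c']

Answer: c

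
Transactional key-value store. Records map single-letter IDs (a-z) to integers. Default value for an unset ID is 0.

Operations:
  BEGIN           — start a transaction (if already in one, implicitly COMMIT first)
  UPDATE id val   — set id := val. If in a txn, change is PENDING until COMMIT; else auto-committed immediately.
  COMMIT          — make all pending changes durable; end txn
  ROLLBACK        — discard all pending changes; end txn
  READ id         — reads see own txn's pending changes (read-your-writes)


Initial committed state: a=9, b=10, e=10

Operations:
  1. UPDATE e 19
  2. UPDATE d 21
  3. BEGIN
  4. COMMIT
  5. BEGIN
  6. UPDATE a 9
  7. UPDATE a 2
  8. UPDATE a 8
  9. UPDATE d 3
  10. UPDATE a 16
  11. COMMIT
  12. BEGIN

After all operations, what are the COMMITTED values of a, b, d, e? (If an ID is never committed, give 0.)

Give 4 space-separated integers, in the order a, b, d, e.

Answer: 16 10 3 19

Derivation:
Initial committed: {a=9, b=10, e=10}
Op 1: UPDATE e=19 (auto-commit; committed e=19)
Op 2: UPDATE d=21 (auto-commit; committed d=21)
Op 3: BEGIN: in_txn=True, pending={}
Op 4: COMMIT: merged [] into committed; committed now {a=9, b=10, d=21, e=19}
Op 5: BEGIN: in_txn=True, pending={}
Op 6: UPDATE a=9 (pending; pending now {a=9})
Op 7: UPDATE a=2 (pending; pending now {a=2})
Op 8: UPDATE a=8 (pending; pending now {a=8})
Op 9: UPDATE d=3 (pending; pending now {a=8, d=3})
Op 10: UPDATE a=16 (pending; pending now {a=16, d=3})
Op 11: COMMIT: merged ['a', 'd'] into committed; committed now {a=16, b=10, d=3, e=19}
Op 12: BEGIN: in_txn=True, pending={}
Final committed: {a=16, b=10, d=3, e=19}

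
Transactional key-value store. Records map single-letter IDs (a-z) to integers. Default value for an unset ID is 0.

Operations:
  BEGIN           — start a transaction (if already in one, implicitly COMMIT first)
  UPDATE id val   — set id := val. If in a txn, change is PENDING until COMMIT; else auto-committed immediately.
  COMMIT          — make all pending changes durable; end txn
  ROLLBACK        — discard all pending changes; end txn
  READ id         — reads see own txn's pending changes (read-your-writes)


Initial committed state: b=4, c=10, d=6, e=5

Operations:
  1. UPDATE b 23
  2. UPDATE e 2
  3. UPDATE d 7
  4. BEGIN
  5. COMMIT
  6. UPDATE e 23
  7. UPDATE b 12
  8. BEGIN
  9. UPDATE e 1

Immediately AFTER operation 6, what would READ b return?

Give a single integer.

Initial committed: {b=4, c=10, d=6, e=5}
Op 1: UPDATE b=23 (auto-commit; committed b=23)
Op 2: UPDATE e=2 (auto-commit; committed e=2)
Op 3: UPDATE d=7 (auto-commit; committed d=7)
Op 4: BEGIN: in_txn=True, pending={}
Op 5: COMMIT: merged [] into committed; committed now {b=23, c=10, d=7, e=2}
Op 6: UPDATE e=23 (auto-commit; committed e=23)
After op 6: visible(b) = 23 (pending={}, committed={b=23, c=10, d=7, e=23})

Answer: 23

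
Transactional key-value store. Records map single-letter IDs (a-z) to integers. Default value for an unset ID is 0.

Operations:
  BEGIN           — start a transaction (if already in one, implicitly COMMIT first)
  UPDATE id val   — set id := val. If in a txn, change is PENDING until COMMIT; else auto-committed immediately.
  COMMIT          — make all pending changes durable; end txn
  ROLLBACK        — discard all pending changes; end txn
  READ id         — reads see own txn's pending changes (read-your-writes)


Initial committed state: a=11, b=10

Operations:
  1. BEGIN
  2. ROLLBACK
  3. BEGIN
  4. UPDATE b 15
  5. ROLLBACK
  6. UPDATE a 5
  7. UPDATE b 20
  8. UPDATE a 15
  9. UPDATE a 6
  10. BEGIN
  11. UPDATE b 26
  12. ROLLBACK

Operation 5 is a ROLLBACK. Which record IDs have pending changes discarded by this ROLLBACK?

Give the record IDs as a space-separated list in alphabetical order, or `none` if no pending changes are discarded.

Answer: b

Derivation:
Initial committed: {a=11, b=10}
Op 1: BEGIN: in_txn=True, pending={}
Op 2: ROLLBACK: discarded pending []; in_txn=False
Op 3: BEGIN: in_txn=True, pending={}
Op 4: UPDATE b=15 (pending; pending now {b=15})
Op 5: ROLLBACK: discarded pending ['b']; in_txn=False
Op 6: UPDATE a=5 (auto-commit; committed a=5)
Op 7: UPDATE b=20 (auto-commit; committed b=20)
Op 8: UPDATE a=15 (auto-commit; committed a=15)
Op 9: UPDATE a=6 (auto-commit; committed a=6)
Op 10: BEGIN: in_txn=True, pending={}
Op 11: UPDATE b=26 (pending; pending now {b=26})
Op 12: ROLLBACK: discarded pending ['b']; in_txn=False
ROLLBACK at op 5 discards: ['b']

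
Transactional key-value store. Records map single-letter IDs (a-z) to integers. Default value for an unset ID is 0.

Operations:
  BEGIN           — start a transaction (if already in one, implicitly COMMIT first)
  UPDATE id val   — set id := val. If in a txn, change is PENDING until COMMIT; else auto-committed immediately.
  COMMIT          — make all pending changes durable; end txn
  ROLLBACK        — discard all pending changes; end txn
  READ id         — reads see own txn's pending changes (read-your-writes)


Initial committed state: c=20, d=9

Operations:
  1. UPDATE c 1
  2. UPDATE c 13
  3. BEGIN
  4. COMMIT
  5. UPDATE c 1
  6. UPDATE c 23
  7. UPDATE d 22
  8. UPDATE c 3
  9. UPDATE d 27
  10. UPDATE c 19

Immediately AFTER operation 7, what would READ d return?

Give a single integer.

Answer: 22

Derivation:
Initial committed: {c=20, d=9}
Op 1: UPDATE c=1 (auto-commit; committed c=1)
Op 2: UPDATE c=13 (auto-commit; committed c=13)
Op 3: BEGIN: in_txn=True, pending={}
Op 4: COMMIT: merged [] into committed; committed now {c=13, d=9}
Op 5: UPDATE c=1 (auto-commit; committed c=1)
Op 6: UPDATE c=23 (auto-commit; committed c=23)
Op 7: UPDATE d=22 (auto-commit; committed d=22)
After op 7: visible(d) = 22 (pending={}, committed={c=23, d=22})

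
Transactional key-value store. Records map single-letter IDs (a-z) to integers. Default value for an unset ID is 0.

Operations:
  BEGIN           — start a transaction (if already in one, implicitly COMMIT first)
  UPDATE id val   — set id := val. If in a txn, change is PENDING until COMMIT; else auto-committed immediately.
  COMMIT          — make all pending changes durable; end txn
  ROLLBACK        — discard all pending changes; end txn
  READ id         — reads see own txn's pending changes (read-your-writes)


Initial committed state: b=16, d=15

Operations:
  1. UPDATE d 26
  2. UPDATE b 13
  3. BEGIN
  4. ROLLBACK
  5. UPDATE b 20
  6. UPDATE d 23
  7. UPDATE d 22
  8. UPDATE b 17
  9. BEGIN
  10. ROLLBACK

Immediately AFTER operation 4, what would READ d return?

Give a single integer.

Initial committed: {b=16, d=15}
Op 1: UPDATE d=26 (auto-commit; committed d=26)
Op 2: UPDATE b=13 (auto-commit; committed b=13)
Op 3: BEGIN: in_txn=True, pending={}
Op 4: ROLLBACK: discarded pending []; in_txn=False
After op 4: visible(d) = 26 (pending={}, committed={b=13, d=26})

Answer: 26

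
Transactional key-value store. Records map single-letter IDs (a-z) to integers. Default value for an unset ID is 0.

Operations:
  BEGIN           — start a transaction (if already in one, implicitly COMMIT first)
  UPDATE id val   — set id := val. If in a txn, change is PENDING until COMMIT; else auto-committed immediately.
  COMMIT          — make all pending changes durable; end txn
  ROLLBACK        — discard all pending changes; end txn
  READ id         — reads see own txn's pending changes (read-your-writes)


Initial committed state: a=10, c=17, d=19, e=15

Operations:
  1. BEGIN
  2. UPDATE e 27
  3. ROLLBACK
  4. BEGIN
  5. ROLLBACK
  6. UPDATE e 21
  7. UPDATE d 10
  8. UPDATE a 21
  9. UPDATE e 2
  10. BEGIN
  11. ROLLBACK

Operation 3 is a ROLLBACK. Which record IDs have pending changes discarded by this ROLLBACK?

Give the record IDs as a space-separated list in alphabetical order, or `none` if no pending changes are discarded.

Answer: e

Derivation:
Initial committed: {a=10, c=17, d=19, e=15}
Op 1: BEGIN: in_txn=True, pending={}
Op 2: UPDATE e=27 (pending; pending now {e=27})
Op 3: ROLLBACK: discarded pending ['e']; in_txn=False
Op 4: BEGIN: in_txn=True, pending={}
Op 5: ROLLBACK: discarded pending []; in_txn=False
Op 6: UPDATE e=21 (auto-commit; committed e=21)
Op 7: UPDATE d=10 (auto-commit; committed d=10)
Op 8: UPDATE a=21 (auto-commit; committed a=21)
Op 9: UPDATE e=2 (auto-commit; committed e=2)
Op 10: BEGIN: in_txn=True, pending={}
Op 11: ROLLBACK: discarded pending []; in_txn=False
ROLLBACK at op 3 discards: ['e']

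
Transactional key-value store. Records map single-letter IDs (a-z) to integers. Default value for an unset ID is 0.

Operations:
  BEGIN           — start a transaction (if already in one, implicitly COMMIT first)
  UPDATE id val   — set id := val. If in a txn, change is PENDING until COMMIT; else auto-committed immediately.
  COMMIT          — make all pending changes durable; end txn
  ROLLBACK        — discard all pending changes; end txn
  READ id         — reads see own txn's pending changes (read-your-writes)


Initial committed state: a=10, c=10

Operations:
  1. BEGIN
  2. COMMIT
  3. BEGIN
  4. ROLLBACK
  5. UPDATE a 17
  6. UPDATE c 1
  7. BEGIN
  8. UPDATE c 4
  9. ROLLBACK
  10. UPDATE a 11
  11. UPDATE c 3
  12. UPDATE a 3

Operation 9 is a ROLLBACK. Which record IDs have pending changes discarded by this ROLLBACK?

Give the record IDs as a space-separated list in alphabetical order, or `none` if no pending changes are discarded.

Answer: c

Derivation:
Initial committed: {a=10, c=10}
Op 1: BEGIN: in_txn=True, pending={}
Op 2: COMMIT: merged [] into committed; committed now {a=10, c=10}
Op 3: BEGIN: in_txn=True, pending={}
Op 4: ROLLBACK: discarded pending []; in_txn=False
Op 5: UPDATE a=17 (auto-commit; committed a=17)
Op 6: UPDATE c=1 (auto-commit; committed c=1)
Op 7: BEGIN: in_txn=True, pending={}
Op 8: UPDATE c=4 (pending; pending now {c=4})
Op 9: ROLLBACK: discarded pending ['c']; in_txn=False
Op 10: UPDATE a=11 (auto-commit; committed a=11)
Op 11: UPDATE c=3 (auto-commit; committed c=3)
Op 12: UPDATE a=3 (auto-commit; committed a=3)
ROLLBACK at op 9 discards: ['c']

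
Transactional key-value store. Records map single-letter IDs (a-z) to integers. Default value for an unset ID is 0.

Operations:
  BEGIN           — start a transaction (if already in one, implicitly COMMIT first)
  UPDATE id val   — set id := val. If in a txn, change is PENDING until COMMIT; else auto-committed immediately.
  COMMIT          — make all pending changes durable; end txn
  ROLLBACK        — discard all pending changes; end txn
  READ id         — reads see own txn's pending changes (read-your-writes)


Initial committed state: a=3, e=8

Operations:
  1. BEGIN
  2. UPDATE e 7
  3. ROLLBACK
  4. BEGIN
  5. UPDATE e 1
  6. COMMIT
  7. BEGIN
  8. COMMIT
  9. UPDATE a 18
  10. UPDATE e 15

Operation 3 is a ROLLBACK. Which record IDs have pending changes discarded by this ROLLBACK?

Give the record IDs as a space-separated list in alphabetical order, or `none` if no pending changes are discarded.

Answer: e

Derivation:
Initial committed: {a=3, e=8}
Op 1: BEGIN: in_txn=True, pending={}
Op 2: UPDATE e=7 (pending; pending now {e=7})
Op 3: ROLLBACK: discarded pending ['e']; in_txn=False
Op 4: BEGIN: in_txn=True, pending={}
Op 5: UPDATE e=1 (pending; pending now {e=1})
Op 6: COMMIT: merged ['e'] into committed; committed now {a=3, e=1}
Op 7: BEGIN: in_txn=True, pending={}
Op 8: COMMIT: merged [] into committed; committed now {a=3, e=1}
Op 9: UPDATE a=18 (auto-commit; committed a=18)
Op 10: UPDATE e=15 (auto-commit; committed e=15)
ROLLBACK at op 3 discards: ['e']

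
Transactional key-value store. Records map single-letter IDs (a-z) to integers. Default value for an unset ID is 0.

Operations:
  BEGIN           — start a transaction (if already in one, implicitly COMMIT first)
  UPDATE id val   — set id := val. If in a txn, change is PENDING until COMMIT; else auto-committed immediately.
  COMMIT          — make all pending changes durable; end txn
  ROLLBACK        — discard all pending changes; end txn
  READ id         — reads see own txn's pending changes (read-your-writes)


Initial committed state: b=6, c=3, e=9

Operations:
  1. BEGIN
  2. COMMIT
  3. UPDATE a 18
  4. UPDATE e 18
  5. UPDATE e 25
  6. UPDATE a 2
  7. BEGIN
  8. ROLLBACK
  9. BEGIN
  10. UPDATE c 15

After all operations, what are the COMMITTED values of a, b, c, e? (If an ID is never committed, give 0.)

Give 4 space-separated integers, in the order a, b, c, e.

Answer: 2 6 3 25

Derivation:
Initial committed: {b=6, c=3, e=9}
Op 1: BEGIN: in_txn=True, pending={}
Op 2: COMMIT: merged [] into committed; committed now {b=6, c=3, e=9}
Op 3: UPDATE a=18 (auto-commit; committed a=18)
Op 4: UPDATE e=18 (auto-commit; committed e=18)
Op 5: UPDATE e=25 (auto-commit; committed e=25)
Op 6: UPDATE a=2 (auto-commit; committed a=2)
Op 7: BEGIN: in_txn=True, pending={}
Op 8: ROLLBACK: discarded pending []; in_txn=False
Op 9: BEGIN: in_txn=True, pending={}
Op 10: UPDATE c=15 (pending; pending now {c=15})
Final committed: {a=2, b=6, c=3, e=25}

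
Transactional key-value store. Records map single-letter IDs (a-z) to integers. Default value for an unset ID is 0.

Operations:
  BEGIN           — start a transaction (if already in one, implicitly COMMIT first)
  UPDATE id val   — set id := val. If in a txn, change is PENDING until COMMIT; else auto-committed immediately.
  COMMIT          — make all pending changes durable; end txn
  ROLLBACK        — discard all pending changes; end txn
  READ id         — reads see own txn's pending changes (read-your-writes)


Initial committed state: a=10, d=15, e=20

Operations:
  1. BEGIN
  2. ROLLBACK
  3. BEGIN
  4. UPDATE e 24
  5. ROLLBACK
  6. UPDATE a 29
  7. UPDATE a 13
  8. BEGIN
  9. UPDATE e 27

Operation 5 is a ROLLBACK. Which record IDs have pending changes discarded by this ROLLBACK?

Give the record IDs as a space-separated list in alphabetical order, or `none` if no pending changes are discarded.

Initial committed: {a=10, d=15, e=20}
Op 1: BEGIN: in_txn=True, pending={}
Op 2: ROLLBACK: discarded pending []; in_txn=False
Op 3: BEGIN: in_txn=True, pending={}
Op 4: UPDATE e=24 (pending; pending now {e=24})
Op 5: ROLLBACK: discarded pending ['e']; in_txn=False
Op 6: UPDATE a=29 (auto-commit; committed a=29)
Op 7: UPDATE a=13 (auto-commit; committed a=13)
Op 8: BEGIN: in_txn=True, pending={}
Op 9: UPDATE e=27 (pending; pending now {e=27})
ROLLBACK at op 5 discards: ['e']

Answer: e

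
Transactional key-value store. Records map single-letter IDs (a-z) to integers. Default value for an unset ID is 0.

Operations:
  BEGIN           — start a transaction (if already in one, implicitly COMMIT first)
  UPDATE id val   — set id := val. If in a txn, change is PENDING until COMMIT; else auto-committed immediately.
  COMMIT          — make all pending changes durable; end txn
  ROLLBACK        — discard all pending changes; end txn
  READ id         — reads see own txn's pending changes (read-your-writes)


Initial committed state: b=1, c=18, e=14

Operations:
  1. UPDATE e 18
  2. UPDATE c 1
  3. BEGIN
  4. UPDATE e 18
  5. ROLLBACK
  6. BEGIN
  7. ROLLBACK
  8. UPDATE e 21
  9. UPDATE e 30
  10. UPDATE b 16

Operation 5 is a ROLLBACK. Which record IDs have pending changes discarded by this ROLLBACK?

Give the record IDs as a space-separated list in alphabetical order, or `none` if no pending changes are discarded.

Answer: e

Derivation:
Initial committed: {b=1, c=18, e=14}
Op 1: UPDATE e=18 (auto-commit; committed e=18)
Op 2: UPDATE c=1 (auto-commit; committed c=1)
Op 3: BEGIN: in_txn=True, pending={}
Op 4: UPDATE e=18 (pending; pending now {e=18})
Op 5: ROLLBACK: discarded pending ['e']; in_txn=False
Op 6: BEGIN: in_txn=True, pending={}
Op 7: ROLLBACK: discarded pending []; in_txn=False
Op 8: UPDATE e=21 (auto-commit; committed e=21)
Op 9: UPDATE e=30 (auto-commit; committed e=30)
Op 10: UPDATE b=16 (auto-commit; committed b=16)
ROLLBACK at op 5 discards: ['e']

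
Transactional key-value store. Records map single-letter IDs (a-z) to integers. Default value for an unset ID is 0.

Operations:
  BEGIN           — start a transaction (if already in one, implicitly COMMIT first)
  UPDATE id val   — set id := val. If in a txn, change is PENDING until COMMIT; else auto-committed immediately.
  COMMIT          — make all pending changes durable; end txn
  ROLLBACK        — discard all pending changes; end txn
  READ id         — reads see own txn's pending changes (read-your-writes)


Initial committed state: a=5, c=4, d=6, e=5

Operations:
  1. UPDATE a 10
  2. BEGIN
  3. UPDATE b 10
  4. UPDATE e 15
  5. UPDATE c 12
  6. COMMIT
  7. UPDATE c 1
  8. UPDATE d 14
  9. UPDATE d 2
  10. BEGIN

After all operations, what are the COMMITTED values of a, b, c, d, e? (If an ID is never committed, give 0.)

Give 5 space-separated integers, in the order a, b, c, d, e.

Initial committed: {a=5, c=4, d=6, e=5}
Op 1: UPDATE a=10 (auto-commit; committed a=10)
Op 2: BEGIN: in_txn=True, pending={}
Op 3: UPDATE b=10 (pending; pending now {b=10})
Op 4: UPDATE e=15 (pending; pending now {b=10, e=15})
Op 5: UPDATE c=12 (pending; pending now {b=10, c=12, e=15})
Op 6: COMMIT: merged ['b', 'c', 'e'] into committed; committed now {a=10, b=10, c=12, d=6, e=15}
Op 7: UPDATE c=1 (auto-commit; committed c=1)
Op 8: UPDATE d=14 (auto-commit; committed d=14)
Op 9: UPDATE d=2 (auto-commit; committed d=2)
Op 10: BEGIN: in_txn=True, pending={}
Final committed: {a=10, b=10, c=1, d=2, e=15}

Answer: 10 10 1 2 15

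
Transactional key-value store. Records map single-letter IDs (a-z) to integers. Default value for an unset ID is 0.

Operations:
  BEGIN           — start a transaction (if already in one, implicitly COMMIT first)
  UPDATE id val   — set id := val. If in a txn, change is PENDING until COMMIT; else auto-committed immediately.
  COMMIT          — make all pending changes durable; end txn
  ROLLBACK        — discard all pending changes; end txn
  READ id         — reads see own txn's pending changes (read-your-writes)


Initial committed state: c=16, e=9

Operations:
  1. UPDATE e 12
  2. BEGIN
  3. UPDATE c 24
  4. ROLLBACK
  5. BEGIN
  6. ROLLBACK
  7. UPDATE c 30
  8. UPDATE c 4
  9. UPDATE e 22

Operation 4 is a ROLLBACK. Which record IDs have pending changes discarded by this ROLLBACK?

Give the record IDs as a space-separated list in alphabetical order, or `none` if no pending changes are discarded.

Answer: c

Derivation:
Initial committed: {c=16, e=9}
Op 1: UPDATE e=12 (auto-commit; committed e=12)
Op 2: BEGIN: in_txn=True, pending={}
Op 3: UPDATE c=24 (pending; pending now {c=24})
Op 4: ROLLBACK: discarded pending ['c']; in_txn=False
Op 5: BEGIN: in_txn=True, pending={}
Op 6: ROLLBACK: discarded pending []; in_txn=False
Op 7: UPDATE c=30 (auto-commit; committed c=30)
Op 8: UPDATE c=4 (auto-commit; committed c=4)
Op 9: UPDATE e=22 (auto-commit; committed e=22)
ROLLBACK at op 4 discards: ['c']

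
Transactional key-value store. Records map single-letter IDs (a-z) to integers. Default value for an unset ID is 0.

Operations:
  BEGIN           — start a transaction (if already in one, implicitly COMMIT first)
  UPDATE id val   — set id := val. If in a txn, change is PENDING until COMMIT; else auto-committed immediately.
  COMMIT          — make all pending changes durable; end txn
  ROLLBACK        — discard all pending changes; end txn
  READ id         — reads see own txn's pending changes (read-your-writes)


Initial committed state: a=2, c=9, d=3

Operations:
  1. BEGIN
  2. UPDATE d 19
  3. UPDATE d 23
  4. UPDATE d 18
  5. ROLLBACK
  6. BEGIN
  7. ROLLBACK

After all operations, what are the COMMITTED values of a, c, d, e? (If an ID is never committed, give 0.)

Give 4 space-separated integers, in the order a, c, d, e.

Initial committed: {a=2, c=9, d=3}
Op 1: BEGIN: in_txn=True, pending={}
Op 2: UPDATE d=19 (pending; pending now {d=19})
Op 3: UPDATE d=23 (pending; pending now {d=23})
Op 4: UPDATE d=18 (pending; pending now {d=18})
Op 5: ROLLBACK: discarded pending ['d']; in_txn=False
Op 6: BEGIN: in_txn=True, pending={}
Op 7: ROLLBACK: discarded pending []; in_txn=False
Final committed: {a=2, c=9, d=3}

Answer: 2 9 3 0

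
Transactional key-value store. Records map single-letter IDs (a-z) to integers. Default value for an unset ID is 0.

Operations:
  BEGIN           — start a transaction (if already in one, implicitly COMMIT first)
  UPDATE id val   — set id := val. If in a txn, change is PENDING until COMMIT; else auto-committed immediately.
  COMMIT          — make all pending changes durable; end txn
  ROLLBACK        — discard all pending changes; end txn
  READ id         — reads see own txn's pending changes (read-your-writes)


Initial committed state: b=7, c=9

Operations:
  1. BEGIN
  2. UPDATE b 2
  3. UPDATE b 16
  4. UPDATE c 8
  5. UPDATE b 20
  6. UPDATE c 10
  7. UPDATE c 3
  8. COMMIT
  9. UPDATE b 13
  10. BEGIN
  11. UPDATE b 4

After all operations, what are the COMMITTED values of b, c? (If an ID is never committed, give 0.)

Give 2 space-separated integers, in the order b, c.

Initial committed: {b=7, c=9}
Op 1: BEGIN: in_txn=True, pending={}
Op 2: UPDATE b=2 (pending; pending now {b=2})
Op 3: UPDATE b=16 (pending; pending now {b=16})
Op 4: UPDATE c=8 (pending; pending now {b=16, c=8})
Op 5: UPDATE b=20 (pending; pending now {b=20, c=8})
Op 6: UPDATE c=10 (pending; pending now {b=20, c=10})
Op 7: UPDATE c=3 (pending; pending now {b=20, c=3})
Op 8: COMMIT: merged ['b', 'c'] into committed; committed now {b=20, c=3}
Op 9: UPDATE b=13 (auto-commit; committed b=13)
Op 10: BEGIN: in_txn=True, pending={}
Op 11: UPDATE b=4 (pending; pending now {b=4})
Final committed: {b=13, c=3}

Answer: 13 3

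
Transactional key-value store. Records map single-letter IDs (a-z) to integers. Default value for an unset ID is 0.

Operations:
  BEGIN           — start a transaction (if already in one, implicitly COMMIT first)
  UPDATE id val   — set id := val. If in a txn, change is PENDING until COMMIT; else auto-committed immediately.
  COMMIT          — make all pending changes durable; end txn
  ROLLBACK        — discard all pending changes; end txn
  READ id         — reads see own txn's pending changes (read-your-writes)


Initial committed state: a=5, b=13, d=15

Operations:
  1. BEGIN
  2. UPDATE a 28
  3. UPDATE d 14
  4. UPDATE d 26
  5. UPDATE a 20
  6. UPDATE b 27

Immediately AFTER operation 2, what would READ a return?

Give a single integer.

Answer: 28

Derivation:
Initial committed: {a=5, b=13, d=15}
Op 1: BEGIN: in_txn=True, pending={}
Op 2: UPDATE a=28 (pending; pending now {a=28})
After op 2: visible(a) = 28 (pending={a=28}, committed={a=5, b=13, d=15})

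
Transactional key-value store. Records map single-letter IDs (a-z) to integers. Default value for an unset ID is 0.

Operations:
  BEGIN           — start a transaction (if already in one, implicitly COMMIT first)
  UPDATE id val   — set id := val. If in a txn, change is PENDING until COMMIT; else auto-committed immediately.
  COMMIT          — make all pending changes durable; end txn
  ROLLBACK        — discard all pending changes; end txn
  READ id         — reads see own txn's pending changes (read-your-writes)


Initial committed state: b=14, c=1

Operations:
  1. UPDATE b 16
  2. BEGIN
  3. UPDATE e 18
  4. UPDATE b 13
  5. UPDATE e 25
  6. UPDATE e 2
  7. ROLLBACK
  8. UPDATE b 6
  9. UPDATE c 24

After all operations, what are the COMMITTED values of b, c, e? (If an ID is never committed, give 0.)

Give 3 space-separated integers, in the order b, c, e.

Initial committed: {b=14, c=1}
Op 1: UPDATE b=16 (auto-commit; committed b=16)
Op 2: BEGIN: in_txn=True, pending={}
Op 3: UPDATE e=18 (pending; pending now {e=18})
Op 4: UPDATE b=13 (pending; pending now {b=13, e=18})
Op 5: UPDATE e=25 (pending; pending now {b=13, e=25})
Op 6: UPDATE e=2 (pending; pending now {b=13, e=2})
Op 7: ROLLBACK: discarded pending ['b', 'e']; in_txn=False
Op 8: UPDATE b=6 (auto-commit; committed b=6)
Op 9: UPDATE c=24 (auto-commit; committed c=24)
Final committed: {b=6, c=24}

Answer: 6 24 0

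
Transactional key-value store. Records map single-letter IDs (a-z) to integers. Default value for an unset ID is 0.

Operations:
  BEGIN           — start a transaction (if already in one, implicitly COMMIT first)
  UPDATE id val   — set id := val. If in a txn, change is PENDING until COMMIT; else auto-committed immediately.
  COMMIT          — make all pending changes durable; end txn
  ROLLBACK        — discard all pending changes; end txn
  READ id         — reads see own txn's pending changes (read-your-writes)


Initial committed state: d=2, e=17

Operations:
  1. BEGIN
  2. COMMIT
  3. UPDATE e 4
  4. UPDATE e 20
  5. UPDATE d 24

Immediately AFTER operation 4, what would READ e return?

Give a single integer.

Initial committed: {d=2, e=17}
Op 1: BEGIN: in_txn=True, pending={}
Op 2: COMMIT: merged [] into committed; committed now {d=2, e=17}
Op 3: UPDATE e=4 (auto-commit; committed e=4)
Op 4: UPDATE e=20 (auto-commit; committed e=20)
After op 4: visible(e) = 20 (pending={}, committed={d=2, e=20})

Answer: 20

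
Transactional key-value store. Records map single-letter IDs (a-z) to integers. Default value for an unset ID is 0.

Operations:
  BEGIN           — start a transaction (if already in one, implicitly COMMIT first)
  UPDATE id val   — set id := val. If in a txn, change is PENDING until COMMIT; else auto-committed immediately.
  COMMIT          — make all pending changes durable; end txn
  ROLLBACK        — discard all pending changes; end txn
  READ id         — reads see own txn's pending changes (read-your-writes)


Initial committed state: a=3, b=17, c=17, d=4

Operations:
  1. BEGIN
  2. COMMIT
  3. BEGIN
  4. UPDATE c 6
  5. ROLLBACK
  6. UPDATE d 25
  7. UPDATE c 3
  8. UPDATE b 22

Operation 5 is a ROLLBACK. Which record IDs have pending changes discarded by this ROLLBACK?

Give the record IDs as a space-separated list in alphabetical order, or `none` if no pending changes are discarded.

Initial committed: {a=3, b=17, c=17, d=4}
Op 1: BEGIN: in_txn=True, pending={}
Op 2: COMMIT: merged [] into committed; committed now {a=3, b=17, c=17, d=4}
Op 3: BEGIN: in_txn=True, pending={}
Op 4: UPDATE c=6 (pending; pending now {c=6})
Op 5: ROLLBACK: discarded pending ['c']; in_txn=False
Op 6: UPDATE d=25 (auto-commit; committed d=25)
Op 7: UPDATE c=3 (auto-commit; committed c=3)
Op 8: UPDATE b=22 (auto-commit; committed b=22)
ROLLBACK at op 5 discards: ['c']

Answer: c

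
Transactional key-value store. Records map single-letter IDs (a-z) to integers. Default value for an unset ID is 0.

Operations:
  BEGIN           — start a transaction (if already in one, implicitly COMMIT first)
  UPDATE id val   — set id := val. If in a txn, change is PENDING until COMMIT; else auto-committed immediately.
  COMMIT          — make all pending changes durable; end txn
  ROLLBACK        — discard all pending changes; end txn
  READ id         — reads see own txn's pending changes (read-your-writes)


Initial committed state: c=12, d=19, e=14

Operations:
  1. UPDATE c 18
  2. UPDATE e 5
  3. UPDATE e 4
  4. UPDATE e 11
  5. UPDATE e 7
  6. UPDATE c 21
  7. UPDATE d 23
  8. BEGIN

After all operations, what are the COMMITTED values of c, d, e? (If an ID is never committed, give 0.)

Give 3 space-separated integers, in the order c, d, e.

Answer: 21 23 7

Derivation:
Initial committed: {c=12, d=19, e=14}
Op 1: UPDATE c=18 (auto-commit; committed c=18)
Op 2: UPDATE e=5 (auto-commit; committed e=5)
Op 3: UPDATE e=4 (auto-commit; committed e=4)
Op 4: UPDATE e=11 (auto-commit; committed e=11)
Op 5: UPDATE e=7 (auto-commit; committed e=7)
Op 6: UPDATE c=21 (auto-commit; committed c=21)
Op 7: UPDATE d=23 (auto-commit; committed d=23)
Op 8: BEGIN: in_txn=True, pending={}
Final committed: {c=21, d=23, e=7}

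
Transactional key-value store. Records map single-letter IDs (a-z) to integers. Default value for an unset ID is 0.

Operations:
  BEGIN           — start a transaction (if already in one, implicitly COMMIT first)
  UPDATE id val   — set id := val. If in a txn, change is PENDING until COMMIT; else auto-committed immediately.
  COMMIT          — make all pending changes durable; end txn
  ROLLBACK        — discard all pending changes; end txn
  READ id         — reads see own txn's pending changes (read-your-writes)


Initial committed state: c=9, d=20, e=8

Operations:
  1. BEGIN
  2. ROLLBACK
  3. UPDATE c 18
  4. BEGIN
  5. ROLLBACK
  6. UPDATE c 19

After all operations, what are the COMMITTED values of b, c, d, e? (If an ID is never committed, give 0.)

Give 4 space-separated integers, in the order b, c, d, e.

Answer: 0 19 20 8

Derivation:
Initial committed: {c=9, d=20, e=8}
Op 1: BEGIN: in_txn=True, pending={}
Op 2: ROLLBACK: discarded pending []; in_txn=False
Op 3: UPDATE c=18 (auto-commit; committed c=18)
Op 4: BEGIN: in_txn=True, pending={}
Op 5: ROLLBACK: discarded pending []; in_txn=False
Op 6: UPDATE c=19 (auto-commit; committed c=19)
Final committed: {c=19, d=20, e=8}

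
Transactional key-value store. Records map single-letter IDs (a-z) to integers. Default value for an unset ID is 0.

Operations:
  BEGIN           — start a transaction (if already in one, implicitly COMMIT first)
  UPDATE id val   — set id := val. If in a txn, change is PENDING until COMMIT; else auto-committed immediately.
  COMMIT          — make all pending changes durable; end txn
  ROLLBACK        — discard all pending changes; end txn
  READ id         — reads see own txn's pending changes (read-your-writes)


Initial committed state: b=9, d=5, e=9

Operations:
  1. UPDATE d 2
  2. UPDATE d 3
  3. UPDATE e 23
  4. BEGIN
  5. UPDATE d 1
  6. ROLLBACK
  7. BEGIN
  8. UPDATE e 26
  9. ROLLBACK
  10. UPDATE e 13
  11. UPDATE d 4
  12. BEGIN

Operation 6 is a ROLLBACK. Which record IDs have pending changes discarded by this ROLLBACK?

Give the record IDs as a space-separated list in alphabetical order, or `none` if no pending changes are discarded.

Answer: d

Derivation:
Initial committed: {b=9, d=5, e=9}
Op 1: UPDATE d=2 (auto-commit; committed d=2)
Op 2: UPDATE d=3 (auto-commit; committed d=3)
Op 3: UPDATE e=23 (auto-commit; committed e=23)
Op 4: BEGIN: in_txn=True, pending={}
Op 5: UPDATE d=1 (pending; pending now {d=1})
Op 6: ROLLBACK: discarded pending ['d']; in_txn=False
Op 7: BEGIN: in_txn=True, pending={}
Op 8: UPDATE e=26 (pending; pending now {e=26})
Op 9: ROLLBACK: discarded pending ['e']; in_txn=False
Op 10: UPDATE e=13 (auto-commit; committed e=13)
Op 11: UPDATE d=4 (auto-commit; committed d=4)
Op 12: BEGIN: in_txn=True, pending={}
ROLLBACK at op 6 discards: ['d']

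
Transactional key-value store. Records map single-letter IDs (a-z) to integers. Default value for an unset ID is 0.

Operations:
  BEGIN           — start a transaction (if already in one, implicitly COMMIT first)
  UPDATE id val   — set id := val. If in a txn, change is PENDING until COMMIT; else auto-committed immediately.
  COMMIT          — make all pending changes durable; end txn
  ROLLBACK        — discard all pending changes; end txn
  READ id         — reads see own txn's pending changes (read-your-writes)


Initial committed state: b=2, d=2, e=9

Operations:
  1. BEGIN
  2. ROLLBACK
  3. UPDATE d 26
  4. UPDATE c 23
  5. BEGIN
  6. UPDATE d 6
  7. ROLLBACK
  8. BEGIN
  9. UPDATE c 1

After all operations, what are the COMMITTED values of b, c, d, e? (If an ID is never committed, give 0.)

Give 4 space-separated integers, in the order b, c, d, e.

Answer: 2 23 26 9

Derivation:
Initial committed: {b=2, d=2, e=9}
Op 1: BEGIN: in_txn=True, pending={}
Op 2: ROLLBACK: discarded pending []; in_txn=False
Op 3: UPDATE d=26 (auto-commit; committed d=26)
Op 4: UPDATE c=23 (auto-commit; committed c=23)
Op 5: BEGIN: in_txn=True, pending={}
Op 6: UPDATE d=6 (pending; pending now {d=6})
Op 7: ROLLBACK: discarded pending ['d']; in_txn=False
Op 8: BEGIN: in_txn=True, pending={}
Op 9: UPDATE c=1 (pending; pending now {c=1})
Final committed: {b=2, c=23, d=26, e=9}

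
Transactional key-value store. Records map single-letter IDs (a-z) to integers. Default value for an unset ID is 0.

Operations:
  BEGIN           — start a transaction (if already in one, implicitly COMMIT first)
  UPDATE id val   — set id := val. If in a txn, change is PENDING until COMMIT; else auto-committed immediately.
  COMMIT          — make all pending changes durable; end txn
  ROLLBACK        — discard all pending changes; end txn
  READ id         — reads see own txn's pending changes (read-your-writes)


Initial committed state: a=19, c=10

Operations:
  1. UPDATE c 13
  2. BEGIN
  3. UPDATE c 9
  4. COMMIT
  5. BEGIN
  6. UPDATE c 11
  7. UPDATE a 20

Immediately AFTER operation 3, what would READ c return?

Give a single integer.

Initial committed: {a=19, c=10}
Op 1: UPDATE c=13 (auto-commit; committed c=13)
Op 2: BEGIN: in_txn=True, pending={}
Op 3: UPDATE c=9 (pending; pending now {c=9})
After op 3: visible(c) = 9 (pending={c=9}, committed={a=19, c=13})

Answer: 9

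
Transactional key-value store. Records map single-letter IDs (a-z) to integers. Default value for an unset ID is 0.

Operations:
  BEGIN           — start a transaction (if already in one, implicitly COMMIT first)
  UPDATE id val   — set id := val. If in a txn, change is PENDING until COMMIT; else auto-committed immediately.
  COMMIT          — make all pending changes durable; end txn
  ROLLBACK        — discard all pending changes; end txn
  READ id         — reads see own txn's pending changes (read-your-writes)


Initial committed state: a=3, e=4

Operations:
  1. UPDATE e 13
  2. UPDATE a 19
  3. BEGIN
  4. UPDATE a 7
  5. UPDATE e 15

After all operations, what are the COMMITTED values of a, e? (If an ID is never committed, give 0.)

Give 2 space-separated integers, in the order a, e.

Answer: 19 13

Derivation:
Initial committed: {a=3, e=4}
Op 1: UPDATE e=13 (auto-commit; committed e=13)
Op 2: UPDATE a=19 (auto-commit; committed a=19)
Op 3: BEGIN: in_txn=True, pending={}
Op 4: UPDATE a=7 (pending; pending now {a=7})
Op 5: UPDATE e=15 (pending; pending now {a=7, e=15})
Final committed: {a=19, e=13}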